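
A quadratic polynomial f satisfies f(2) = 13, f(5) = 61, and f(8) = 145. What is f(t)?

Write f(t) = at^2 + bt + c. Substituting each data point gives a linear system:
  4a + 2b + c = 13
  25a + 5b + c = 61
  64a + 8b + c = 145
Solving the system yields a = 2, b = 2, c = 1.
So f(t) = 2t² + 2t + 1.
Check: f(2) = 13. ✓

f(t) = 2t^2 + 2t + 1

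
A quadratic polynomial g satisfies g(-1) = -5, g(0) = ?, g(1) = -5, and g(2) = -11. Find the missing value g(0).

-3

On equispaced nodes a degree-2 polynomial has vanishing third forward difference, so
  - g(-1) + 3·g(0) - 3·g(1) + g(2) = 0.
Substituting the known values and solving for g(0):
  3·g(0) = -9
  g(0) = -3.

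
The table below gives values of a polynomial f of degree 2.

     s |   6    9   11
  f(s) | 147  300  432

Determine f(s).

f(s) = 3s^2 + 6s + 3

Write f(s) = as^2 + bs + c. Substituting each data point gives a linear system:
  36a + 6b + c = 147
  81a + 9b + c = 300
  121a + 11b + c = 432
Solving the system yields a = 3, b = 6, c = 3.
So f(s) = 3s² + 6s + 3.
Check: f(9) = 300. ✓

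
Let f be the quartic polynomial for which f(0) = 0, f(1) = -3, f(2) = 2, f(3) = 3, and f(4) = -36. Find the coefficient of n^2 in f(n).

Write f(n) = an^4 + bn^3 + cn^2 + dn + e. Substituting each data point gives a linear system:
  e = 0
  a + b + c + d + e = -3
  16a + 8b + 4c + 2d + e = 2
  81a + 27b + 9c + 3d + e = 3
  256a + 64b + 16c + 4d + e = -36
Solving the system yields a = -1, b = 4, c = -1, d = -5, e = 0.
So f(n) = -n^4 + 4n^3 - n^2 - 5n.
The coefficient of n^2 is -1.

-1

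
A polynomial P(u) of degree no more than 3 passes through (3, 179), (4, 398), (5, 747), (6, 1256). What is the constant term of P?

Write P(u) = au^3 + bu^2 + cu + d. Substituting each data point gives a linear system:
  27a + 9b + 3c + d = 179
  64a + 16b + 4c + d = 398
  125a + 25b + 5c + d = 747
  216a + 36b + 6c + d = 1256
Solving the system yields a = 5, b = 5, c = -1, d = 2.
So P(u) = 5u^3 + 5u^2 - u + 2.
The constant term is 2.

2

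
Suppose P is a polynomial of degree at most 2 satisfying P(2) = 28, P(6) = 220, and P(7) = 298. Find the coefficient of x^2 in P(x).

Write P(x) = ax^2 + bx + c. Substituting each data point gives a linear system:
  4a + 2b + c = 28
  36a + 6b + c = 220
  49a + 7b + c = 298
Solving the system yields a = 6, b = 0, c = 4.
So P(x) = 6x^2 + 4.
The leading coefficient is 6.

6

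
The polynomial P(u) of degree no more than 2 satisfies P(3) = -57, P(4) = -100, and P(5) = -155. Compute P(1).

Using the Lagrange interpolation formula with nodes 3, 4, 5:
  L_0(u) = (u - 4)(u - 5) / 2
  L_1(u) = (u - 3)(u - 5) / -1
  L_2(u) = (u - 3)(u - 4) / 2
Then P(u) = -57·L_0(u) - 100·L_1(u) - 155·L_2(u).
Expanding and collecting terms gives P(u) = -6u² - u.
Evaluating at u = 1: P(1) = -7.

-7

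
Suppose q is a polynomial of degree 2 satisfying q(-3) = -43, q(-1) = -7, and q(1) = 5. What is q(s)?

q(s) = -3s^2 + 6s + 2

Using the Lagrange interpolation formula with nodes -3, -1, 1:
  L_0(s) = (s + 1)(s - 1) / 8
  L_1(s) = (s + 3)(s - 1) / -4
  L_2(s) = (s + 3)(s + 1) / 8
Then q(s) = -43·L_0(s) - 7·L_1(s) + 5·L_2(s).
Expanding and collecting terms gives q(s) = -3s^2 + 6s + 2.
Check: q(1) = 5. ✓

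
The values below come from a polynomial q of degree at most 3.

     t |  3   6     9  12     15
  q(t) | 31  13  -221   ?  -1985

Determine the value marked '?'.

-833

On equispaced nodes a degree-3 polynomial has vanishing fourth forward difference, so
  q(3) - 4·q(6) + 6·q(9) - 4·q(12) + q(15) = 0.
Substituting the known values and solving for q(12):
  -4·q(12) = 3332
  q(12) = -833.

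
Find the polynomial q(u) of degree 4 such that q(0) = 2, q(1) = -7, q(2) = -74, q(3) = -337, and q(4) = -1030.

Using the Lagrange interpolation formula with nodes 0, 1, 2, 3, 4:
  L_0(u) = (u - 1)(u - 2)(u - 3)(u - 4) / 24
  L_1(u) = u(u - 2)(u - 3)(u - 4) / -6
  L_2(u) = u(u - 1)(u - 3)(u - 4) / 4
  L_3(u) = u(u - 1)(u - 2)(u - 4) / -6
  L_4(u) = u(u - 1)(u - 2)(u - 3) / 24
Then q(u) = 2·L_0(u) - 7·L_1(u) - 74·L_2(u) - 337·L_3(u) - 1030·L_4(u).
Expanding and collecting terms gives q(u) = -4u^4 + u^3 - 4u^2 - 2u + 2.
Check: q(4) = -1030. ✓

q(u) = -4u^4 + u^3 - 4u^2 - 2u + 2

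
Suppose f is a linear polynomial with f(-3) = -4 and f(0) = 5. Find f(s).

Write f(s) = as + b. Substituting each data point gives a linear system:
  -3a + b = -4
  b = 5
Solving the system yields a = 3, b = 5.
So f(s) = 3s + 5.
Check: f(0) = 5. ✓

f(s) = 3s + 5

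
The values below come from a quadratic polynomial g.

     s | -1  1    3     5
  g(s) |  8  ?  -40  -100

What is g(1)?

The 3 known points determine the degree-2 polynomial uniquely.
Write g(s) = as^2 + bs + c. Substituting each data point gives a linear system:
  a - b + c = 8
  9a + 3b + c = -40
  25a + 5b + c = -100
Solving the system yields a = -3, b = -6, c = 5.
So g(s) = -3s^2 - 6s + 5.
Then g(1) = -4.

-4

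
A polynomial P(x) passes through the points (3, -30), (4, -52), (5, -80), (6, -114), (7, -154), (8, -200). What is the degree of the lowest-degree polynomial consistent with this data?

Forward differences of the values at x = 3, 4, 5, 6, 7, 8:
  P  : -30  -52  -80  -114  -154  -200
  Δ  : -22  -28  -34  -40  -46
  Δ^2: -6  -6  -6  -6
  Δ^3: 0  0  0
  Δ^4: 0  0
  Δ^5: 0
The second differences are constant (-6) and nonzero, while all higher differences vanish, so the minimal degree is 2.

2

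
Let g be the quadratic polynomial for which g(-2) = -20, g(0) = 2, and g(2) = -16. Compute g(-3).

-46

Using the Lagrange interpolation formula with nodes -2, 0, 2:
  L_0(n) = n(n - 2) / 8
  L_1(n) = (n + 2)(n - 2) / -4
  L_2(n) = (n + 2)n / 8
Then g(n) = -20·L_0(n) + 2·L_1(n) - 16·L_2(n).
Expanding and collecting terms gives g(n) = -5n² + n + 2.
Evaluating at n = -3: g(-3) = -46.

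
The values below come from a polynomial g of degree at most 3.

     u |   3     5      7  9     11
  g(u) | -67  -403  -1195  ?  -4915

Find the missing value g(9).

The 4 known points determine the degree-3 polynomial uniquely.
Write g(u) = au^3 + bu^2 + cu + d. Substituting each data point gives a linear system:
  27a + 9b + 3c + d = -67
  125a + 25b + 5c + d = -403
  343a + 49b + 7c + d = -1195
  1331a + 121b + 11c + d = -4915
Solving the system yields a = -4, b = 3, c = 4, d = 2.
So g(u) = -4u^3 + 3u^2 + 4u + 2.
Then g(9) = -2635.

-2635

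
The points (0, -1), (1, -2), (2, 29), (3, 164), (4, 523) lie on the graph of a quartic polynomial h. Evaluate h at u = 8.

8279

Forward differences of the values at u = 0, 1, 2, 3, 4:
  h  : -1  -2  29  164  523
  Δ  : -1  31  135  359
  Δ^2: 32  104  224
  Δ^3: 72  120
  Δ^4: 48
The fourth differences are constant, confirming degree 4.
Interpolating (Newton forward form) and evaluating at u = 8 gives h(8) = 8279.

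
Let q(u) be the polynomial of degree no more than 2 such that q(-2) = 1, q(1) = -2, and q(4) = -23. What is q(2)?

Forward differences of the values at u = -2, 1, 4:
  q  : 1  -2  -23
  Δ  : -3  -21
  Δ^2: -18
The second differences are constant, confirming degree 2.
Interpolating (Newton forward form) and evaluating at u = 2 gives q(2) = -7.

-7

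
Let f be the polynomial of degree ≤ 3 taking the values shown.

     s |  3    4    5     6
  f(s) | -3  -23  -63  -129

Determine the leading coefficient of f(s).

-1

Write f(s) = as^3 + bs^2 + cs + d. Substituting each data point gives a linear system:
  27a + 9b + 3c + d = -3
  64a + 16b + 4c + d = -23
  125a + 25b + 5c + d = -63
  216a + 36b + 6c + d = -129
Solving the system yields a = -1, b = 2, c = 3, d = -3.
So f(s) = -s^3 + 2s^2 + 3s - 3.
The leading coefficient is -1.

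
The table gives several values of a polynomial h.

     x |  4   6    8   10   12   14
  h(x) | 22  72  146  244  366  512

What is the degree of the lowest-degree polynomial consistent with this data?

2

Forward differences of the values at x = 4, 6, 8, 10, 12, 14:
  h  : 22  72  146  244  366  512
  Δ  : 50  74  98  122  146
  Δ^2: 24  24  24  24
  Δ^3: 0  0  0
  Δ^4: 0  0
  Δ^5: 0
The second differences are constant (24) and nonzero, while all higher differences vanish, so the minimal degree is 2.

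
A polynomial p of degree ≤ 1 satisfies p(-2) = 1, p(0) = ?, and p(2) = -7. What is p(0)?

-3

On equispaced nodes a degree-1 polynomial has vanishing second forward difference, so
  p(-2) - 2·p(0) + p(2) = 0.
Substituting the known values and solving for p(0):
  -2·p(0) = 6
  p(0) = -3.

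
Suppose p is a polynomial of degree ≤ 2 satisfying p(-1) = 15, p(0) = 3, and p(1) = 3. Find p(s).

Write p(s) = as^2 + bs + c. Substituting each data point gives a linear system:
  a - b + c = 15
  c = 3
  a + b + c = 3
Solving the system yields a = 6, b = -6, c = 3.
So p(s) = 6s^2 - 6s + 3.
Check: p(0) = 3. ✓

p(s) = 6s^2 - 6s + 3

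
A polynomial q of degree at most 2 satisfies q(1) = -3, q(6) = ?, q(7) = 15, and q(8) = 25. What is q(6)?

The 3 known points determine the degree-2 polynomial uniquely.
Write q(x) = ax^2 + bx + c. Substituting each data point gives a linear system:
  a + b + c = -3
  49a + 7b + c = 15
  64a + 8b + c = 25
Solving the system yields a = 1, b = -5, c = 1.
So q(x) = x² - 5x + 1.
Then q(6) = 7.

7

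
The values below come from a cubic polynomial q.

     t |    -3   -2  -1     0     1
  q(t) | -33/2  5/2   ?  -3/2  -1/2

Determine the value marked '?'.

The 4 known points determine the degree-3 polynomial uniquely.
Write q(t) = at^3 + bt^2 + ct + d. Substituting each data point gives a linear system:
  -27a + 9b - 3c + d = -33/2
  -8a + 4b - 2c + d = 5/2
  d = -3/2
  a + b + c + d = -1/2
Solving the system yields a = 2, b = 3, c = -4, d = -3/2.
So q(t) = 2t^3 + 3t^2 - 4t - 3/2.
Then q(-1) = 7/2.

7/2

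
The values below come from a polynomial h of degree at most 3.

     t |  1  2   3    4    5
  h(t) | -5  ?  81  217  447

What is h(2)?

15

On equispaced nodes a degree-3 polynomial has vanishing fourth forward difference, so
  h(1) - 4·h(2) + 6·h(3) - 4·h(4) + h(5) = 0.
Substituting the known values and solving for h(2):
  -4·h(2) = -60
  h(2) = 15.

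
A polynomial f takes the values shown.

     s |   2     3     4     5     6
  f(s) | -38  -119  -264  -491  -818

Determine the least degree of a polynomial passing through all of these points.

Forward differences of the values at s = 2, 3, 4, 5, 6:
  f  : -38  -119  -264  -491  -818
  Δ  : -81  -145  -227  -327
  Δ^2: -64  -82  -100
  Δ^3: -18  -18
  Δ^4: 0
The third differences are constant (-18) and nonzero, while all higher differences vanish, so the minimal degree is 3.

3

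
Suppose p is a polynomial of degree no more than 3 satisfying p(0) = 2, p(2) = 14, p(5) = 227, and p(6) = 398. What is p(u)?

p(u) = 2u^3 - u^2 + 2

Write p(u) = au^3 + bu^2 + cu + d. Substituting each data point gives a linear system:
  d = 2
  8a + 4b + 2c + d = 14
  125a + 25b + 5c + d = 227
  216a + 36b + 6c + d = 398
Solving the system yields a = 2, b = -1, c = 0, d = 2.
So p(u) = 2u³ - u² + 2.
Check: p(0) = 2. ✓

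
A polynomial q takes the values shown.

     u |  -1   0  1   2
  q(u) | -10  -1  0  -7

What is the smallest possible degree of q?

2

Forward differences of the values at u = -1, 0, 1, 2:
  q  : -10  -1  0  -7
  Δ  : 9  1  -7
  Δ^2: -8  -8
  Δ^3: 0
The second differences are constant (-8) and nonzero, while all higher differences vanish, so the minimal degree is 2.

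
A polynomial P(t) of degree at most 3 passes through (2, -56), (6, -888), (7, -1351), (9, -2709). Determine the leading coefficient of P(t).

Write P(t) = at^3 + bt^2 + ct + d. Substituting each data point gives a linear system:
  8a + 4b + 2c + d = -56
  216a + 36b + 6c + d = -888
  343a + 49b + 7c + d = -1351
  729a + 81b + 9c + d = -2709
Solving the system yields a = -3, b = -6, c = -4, d = 0.
So P(t) = -3t^3 - 6t^2 - 4t.
The leading coefficient is -3.

-3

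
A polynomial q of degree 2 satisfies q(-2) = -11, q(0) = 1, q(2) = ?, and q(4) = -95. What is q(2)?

-27

On equispaced nodes a degree-2 polynomial has vanishing third forward difference, so
  - q(-2) + 3·q(0) - 3·q(2) + q(4) = 0.
Substituting the known values and solving for q(2):
  -3·q(2) = 81
  q(2) = -27.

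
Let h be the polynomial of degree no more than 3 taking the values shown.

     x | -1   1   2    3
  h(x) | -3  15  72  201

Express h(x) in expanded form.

Using the Lagrange interpolation formula with nodes -1, 1, 2, 3:
  L_0(x) = (x - 1)(x - 2)(x - 3) / -24
  L_1(x) = (x + 1)(x - 2)(x - 3) / 4
  L_2(x) = (x + 1)(x - 1)(x - 3) / -3
  L_3(x) = (x + 1)(x - 1)(x - 2) / 8
Then h(x) = -3·L_0(x) + 15·L_1(x) + 72·L_2(x) + 201·L_3(x).
Expanding and collecting terms gives h(x) = 5x^3 + 6x^2 + 4x.
Check: h(2) = 72. ✓

h(x) = 5x^3 + 6x^2 + 4x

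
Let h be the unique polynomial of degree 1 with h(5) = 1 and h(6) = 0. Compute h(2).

Write h(n) = an + b. Substituting each data point gives a linear system:
  5a + b = 1
  6a + b = 0
Solving the system yields a = -1, b = 6.
So h(n) = -n + 6.
Then h(2) = 4.

4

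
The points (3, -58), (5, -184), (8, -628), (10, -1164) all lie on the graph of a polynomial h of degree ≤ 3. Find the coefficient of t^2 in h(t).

-1

Write h(t) = at^3 + bt^2 + ct + d. Substituting each data point gives a linear system:
  27a + 9b + 3c + d = -58
  125a + 25b + 5c + d = -184
  512a + 64b + 8c + d = -628
  1000a + 100b + 10c + d = -1164
Solving the system yields a = -1, b = -1, c = -6, d = -4.
So h(t) = -t^3 - t^2 - 6t - 4.
The coefficient of t^2 is -1.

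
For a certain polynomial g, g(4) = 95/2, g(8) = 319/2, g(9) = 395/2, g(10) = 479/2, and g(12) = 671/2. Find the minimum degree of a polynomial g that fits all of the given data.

2

Divided differences on the nodes 4, 8, 9, 10, 12:
  order 0: 95/2  319/2  395/2  479/2  671/2
  order 1: 28  38  42  48
  order 2: 2  2  2
  order 3: 0  0
  order 4: 0
The order-2 divided differences are all 2 (nonzero) and every higher order vanishes, so the data lies on a polynomial of degree exactly 2.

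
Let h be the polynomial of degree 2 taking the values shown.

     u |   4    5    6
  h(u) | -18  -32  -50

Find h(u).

h(u) = -2u^2 + 4u - 2

Write h(u) = au^2 + bu + c. Substituting each data point gives a linear system:
  16a + 4b + c = -18
  25a + 5b + c = -32
  36a + 6b + c = -50
Solving the system yields a = -2, b = 4, c = -2.
So h(u) = -2u² + 4u - 2.
Check: h(5) = -32. ✓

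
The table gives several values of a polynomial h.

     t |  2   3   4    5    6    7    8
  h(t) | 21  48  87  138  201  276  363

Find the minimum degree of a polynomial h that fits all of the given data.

Forward differences of the values at t = 2, 3, 4, 5, 6, 7, 8:
  h  : 21  48  87  138  201  276  363
  Δ  : 27  39  51  63  75  87
  Δ^2: 12  12  12  12  12
  Δ^3: 0  0  0  0
  Δ^4: 0  0  0
  Δ^5: 0  0
  Δ^6: 0
The second differences are constant (12) and nonzero, while all higher differences vanish, so the minimal degree is 2.

2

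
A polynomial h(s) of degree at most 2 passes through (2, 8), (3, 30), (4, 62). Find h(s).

Write h(s) = as^2 + bs + c. Substituting each data point gives a linear system:
  4a + 2b + c = 8
  9a + 3b + c = 30
  16a + 4b + c = 62
Solving the system yields a = 5, b = -3, c = -6.
So h(s) = 5s² - 3s - 6.
Check: h(2) = 8. ✓

h(s) = 5s^2 - 3s - 6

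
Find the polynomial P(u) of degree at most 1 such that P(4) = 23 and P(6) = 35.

P(u) = 6u - 1

Using the Lagrange interpolation formula with nodes 4, 6:
  L_0(u) = (u - 6) / -2
  L_1(u) = (u - 4) / 2
Then P(u) = 23·L_0(u) + 35·L_1(u).
Expanding and collecting terms gives P(u) = 6u - 1.
Check: P(6) = 35. ✓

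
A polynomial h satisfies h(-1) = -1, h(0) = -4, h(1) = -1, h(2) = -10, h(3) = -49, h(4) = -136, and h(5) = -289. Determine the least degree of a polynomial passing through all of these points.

3

Forward differences of the values at u = -1, 0, 1, 2, 3, 4, 5:
  h  : -1  -4  -1  -10  -49  -136  -289
  Δ  : -3  3  -9  -39  -87  -153
  Δ^2: 6  -12  -30  -48  -66
  Δ^3: -18  -18  -18  -18
  Δ^4: 0  0  0
  Δ^5: 0  0
  Δ^6: 0
The third differences are constant (-18) and nonzero, while all higher differences vanish, so the minimal degree is 3.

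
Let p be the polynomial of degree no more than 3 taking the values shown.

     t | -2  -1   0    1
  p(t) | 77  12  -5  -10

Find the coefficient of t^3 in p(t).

Write p(t) = at^3 + bt^2 + ct + d. Substituting each data point gives a linear system:
  -8a + 4b - 2c + d = 77
  -a + b - c + d = 12
  d = -5
  a + b + c + d = -10
Solving the system yields a = -6, b = 6, c = -5, d = -5.
So p(t) = -6t³ + 6t² - 5t - 5.
The leading coefficient is -6.

-6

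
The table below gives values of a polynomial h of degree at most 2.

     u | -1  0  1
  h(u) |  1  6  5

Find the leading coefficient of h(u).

Write h(u) = au^2 + bu + c. Substituting each data point gives a linear system:
  a - b + c = 1
  c = 6
  a + b + c = 5
Solving the system yields a = -3, b = 2, c = 6.
So h(u) = -3u² + 2u + 6.
The leading coefficient is -3.

-3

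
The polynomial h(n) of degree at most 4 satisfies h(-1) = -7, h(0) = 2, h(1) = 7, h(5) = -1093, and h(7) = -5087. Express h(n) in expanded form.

h(n) = -3n^4 + 6n^3 + n^2 + n + 2

Using the Lagrange interpolation formula with nodes -1, 0, 1, 5, 7:
  L_0(n) = n(n - 1)(n - 5)(n - 7) / 96
  L_1(n) = (n + 1)(n - 1)(n - 5)(n - 7) / -35
  L_2(n) = (n + 1)n(n - 5)(n - 7) / 48
  L_3(n) = (n + 1)n(n - 1)(n - 7) / -240
  L_4(n) = (n + 1)n(n - 1)(n - 5) / 672
Then h(n) = -7·L_0(n) + 2·L_1(n) + 7·L_2(n) - 1093·L_3(n) - 5087·L_4(n).
Expanding and collecting terms gives h(n) = -3n^4 + 6n^3 + n^2 + n + 2.
Check: h(1) = 7. ✓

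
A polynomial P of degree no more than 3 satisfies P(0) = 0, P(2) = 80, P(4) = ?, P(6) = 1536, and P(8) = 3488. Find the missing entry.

496

On equispaced nodes a degree-3 polynomial has vanishing fourth forward difference, so
  P(0) - 4·P(2) + 6·P(4) - 4·P(6) + P(8) = 0.
Substituting the known values and solving for P(4):
  6·P(4) = 2976
  P(4) = 496.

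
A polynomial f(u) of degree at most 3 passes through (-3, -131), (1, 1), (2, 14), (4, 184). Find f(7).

1159

Write f(u) = au^3 + bu^2 + cu + d. Substituting each data point gives a linear system:
  -27a + 9b - 3c + d = -131
  a + b + c + d = 1
  8a + 4b + 2c + d = 14
  64a + 16b + 4c + d = 184
Solving the system yields a = 4, b = -4, c = -3, d = 4.
So f(u) = 4u³ - 4u² - 3u + 4.
Then f(7) = 1159.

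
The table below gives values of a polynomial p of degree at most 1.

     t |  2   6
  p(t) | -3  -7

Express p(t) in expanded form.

p(t) = -t - 1

Write p(t) = at + b. Substituting each data point gives a linear system:
  2a + b = -3
  6a + b = -7
Solving the system yields a = -1, b = -1.
So p(t) = -t - 1.
Check: p(6) = -7. ✓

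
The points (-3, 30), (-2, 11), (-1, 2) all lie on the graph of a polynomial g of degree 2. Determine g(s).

Write g(s) = as^2 + bs + c. Substituting each data point gives a linear system:
  9a - 3b + c = 30
  4a - 2b + c = 11
  a - b + c = 2
Solving the system yields a = 5, b = 6, c = 3.
So g(s) = 5s^2 + 6s + 3.
Check: g(-1) = 2. ✓

g(s) = 5s^2 + 6s + 3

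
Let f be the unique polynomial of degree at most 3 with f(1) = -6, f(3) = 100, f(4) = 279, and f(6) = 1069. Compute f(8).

2675

Write f(n) = an^3 + bn^2 + cn + d. Substituting each data point gives a linear system:
  a + b + c + d = -6
  27a + 9b + 3c + d = 100
  64a + 16b + 4c + d = 279
  216a + 36b + 6c + d = 1069
Solving the system yields a = 6, b = -6, c = -1, d = -5.
So f(n) = 6n^3 - 6n^2 - n - 5.
Then f(8) = 2675.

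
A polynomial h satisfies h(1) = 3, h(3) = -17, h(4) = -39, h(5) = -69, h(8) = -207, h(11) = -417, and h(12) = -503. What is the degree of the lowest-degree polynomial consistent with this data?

2

Divided differences on the nodes 1, 3, 4, 5, 8, 11, 12:
  order 0: 3  -17  -39  -69  -207  -417  -503
  order 1: -10  -22  -30  -46  -70  -86
  order 2: -4  -4  -4  -4  -4
  order 3: 0  0  0  0
  order 4: 0  0  0
  order 5: 0  0
  order 6: 0
The order-2 divided differences are all -4 (nonzero) and every higher order vanishes, so the data lies on a polynomial of degree exactly 2.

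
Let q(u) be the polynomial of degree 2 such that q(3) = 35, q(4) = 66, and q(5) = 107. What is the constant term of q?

2

Write q(u) = au^2 + bu + c. Substituting each data point gives a linear system:
  9a + 3b + c = 35
  16a + 4b + c = 66
  25a + 5b + c = 107
Solving the system yields a = 5, b = -4, c = 2.
So q(u) = 5u^2 - 4u + 2.
The constant term is 2.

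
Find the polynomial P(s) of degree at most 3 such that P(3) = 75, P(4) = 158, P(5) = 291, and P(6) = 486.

P(s) = 2s^3 + s^2 + 2s + 6

Using the Lagrange interpolation formula with nodes 3, 4, 5, 6:
  L_0(s) = (s - 4)(s - 5)(s - 6) / -6
  L_1(s) = (s - 3)(s - 5)(s - 6) / 2
  L_2(s) = (s - 3)(s - 4)(s - 6) / -2
  L_3(s) = (s - 3)(s - 4)(s - 5) / 6
Then P(s) = 75·L_0(s) + 158·L_1(s) + 291·L_2(s) + 486·L_3(s).
Expanding and collecting terms gives P(s) = 2s^3 + s^2 + 2s + 6.
Check: P(4) = 158. ✓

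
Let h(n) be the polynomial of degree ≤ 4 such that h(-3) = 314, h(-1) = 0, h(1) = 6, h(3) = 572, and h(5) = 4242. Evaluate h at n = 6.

8666

Write h(n) = an^4 + bn^3 + cn^2 + dn + e. Substituting each data point gives a linear system:
  81a - 27b + 9c - 3d + e = 314
  a - b + c - d + e = 0
  a + b + c + d + e = 6
  81a + 27b + 9c + 3d + e = 572
  625a + 125b + 25c + 5d + e = 4242
Solving the system yields a = 6, b = 5, c = -5, d = -2, e = 2.
So h(n) = 6n^4 + 5n^3 - 5n^2 - 2n + 2.
Then h(6) = 8666.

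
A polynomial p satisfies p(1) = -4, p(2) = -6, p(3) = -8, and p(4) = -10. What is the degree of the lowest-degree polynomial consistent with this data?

Forward differences of the values at x = 1, 2, 3, 4:
  p  : -4  -6  -8  -10
  Δ  : -2  -2  -2
  Δ^2: 0  0
  Δ^3: 0
The first differences are constant (-2) and nonzero, while all higher differences vanish, so the minimal degree is 1.

1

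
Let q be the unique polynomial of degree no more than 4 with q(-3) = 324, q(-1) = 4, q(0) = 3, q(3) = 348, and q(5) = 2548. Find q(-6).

Using the Lagrange interpolation formula with nodes -3, -1, 0, 3, 5:
  L_0(n) = (n + 1)n(n - 3)(n - 5) / 288
  L_1(n) = (n + 3)n(n - 3)(n - 5) / -48
  L_2(n) = (n + 3)(n + 1)(n - 3)(n - 5) / 45
  L_3(n) = (n + 3)(n + 1)n(n - 5) / -144
  L_4(n) = (n + 3)(n + 1)n(n - 3) / 480
Then q(n) = 324·L_0(n) + 4·L_1(n) + 3·L_2(n) + 348·L_3(n) + 2548·L_4(n).
Expanding and collecting terms gives q(n) = 4n^4 + n^2 + 4n + 3.
Evaluating at n = -6: q(-6) = 5199.

5199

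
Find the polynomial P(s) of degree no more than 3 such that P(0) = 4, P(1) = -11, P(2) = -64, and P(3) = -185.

P(s) = -5s^3 - 4s^2 - 6s + 4

Write P(s) = as^3 + bs^2 + cs + d. Substituting each data point gives a linear system:
  d = 4
  a + b + c + d = -11
  8a + 4b + 2c + d = -64
  27a + 9b + 3c + d = -185
Solving the system yields a = -5, b = -4, c = -6, d = 4.
So P(s) = -5s^3 - 4s^2 - 6s + 4.
Check: P(1) = -11. ✓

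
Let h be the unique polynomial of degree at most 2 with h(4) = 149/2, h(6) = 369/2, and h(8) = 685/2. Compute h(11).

Using the Lagrange interpolation formula with nodes 4, 6, 8:
  L_0(x) = (x - 6)(x - 8) / 8
  L_1(x) = (x - 4)(x - 8) / -4
  L_2(x) = (x - 4)(x - 6) / 8
Then h(x) = 149/2·L_0(x) + 369/2·L_1(x) + 685/2·L_2(x).
Expanding and collecting terms gives h(x) = 6x^2 - 5x - 3/2.
Evaluating at x = 11: h(11) = 1339/2.

1339/2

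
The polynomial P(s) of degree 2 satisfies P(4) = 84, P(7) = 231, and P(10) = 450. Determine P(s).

Write P(s) = as^2 + bs + c. Substituting each data point gives a linear system:
  16a + 4b + c = 84
  49a + 7b + c = 231
  100a + 10b + c = 450
Solving the system yields a = 4, b = 5, c = 0.
So P(s) = 4s² + 5s.
Check: P(10) = 450. ✓

P(s) = 4s^2 + 5s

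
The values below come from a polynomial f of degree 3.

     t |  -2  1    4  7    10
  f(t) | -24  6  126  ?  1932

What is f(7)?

The 4 known points determine the degree-3 polynomial uniquely.
Write f(t) = at^3 + bt^2 + ct + d. Substituting each data point gives a linear system:
  -8a + 4b - 2c + d = -24
  a + b + c + d = 6
  64a + 16b + 4c + d = 126
  1000a + 100b + 10c + d = 1932
Solving the system yields a = 2, b = -1, c = 3, d = 2.
So f(t) = 2t^3 - t^2 + 3t + 2.
Then f(7) = 660.

660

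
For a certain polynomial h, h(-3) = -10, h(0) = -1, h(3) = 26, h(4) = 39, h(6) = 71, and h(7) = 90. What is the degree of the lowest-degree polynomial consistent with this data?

Divided differences on the nodes -3, 0, 3, 4, 6, 7:
  order 0: -10  -1  26  39  71  90
  order 1: 3  9  13  16  19
  order 2: 1  1  1  1
  order 3: 0  0  0
  order 4: 0  0
  order 5: 0
The order-2 divided differences are all 1 (nonzero) and every higher order vanishes, so the data lies on a polynomial of degree exactly 2.

2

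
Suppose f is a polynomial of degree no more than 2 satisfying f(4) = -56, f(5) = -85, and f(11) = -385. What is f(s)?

f(s) = -3s^2 - 2s

Write f(s) = as^2 + bs + c. Substituting each data point gives a linear system:
  16a + 4b + c = -56
  25a + 5b + c = -85
  121a + 11b + c = -385
Solving the system yields a = -3, b = -2, c = 0.
So f(s) = -3s² - 2s.
Check: f(5) = -85. ✓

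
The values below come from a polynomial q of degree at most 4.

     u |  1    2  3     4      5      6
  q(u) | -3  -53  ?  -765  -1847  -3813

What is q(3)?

On equispaced nodes a degree-4 polynomial has vanishing fifth forward difference, so
  - q(1) + 5·q(2) - 10·q(3) + 10·q(4) - 5·q(5) + q(6) = 0.
Substituting the known values and solving for q(3):
  -10·q(3) = 2490
  q(3) = -249.

-249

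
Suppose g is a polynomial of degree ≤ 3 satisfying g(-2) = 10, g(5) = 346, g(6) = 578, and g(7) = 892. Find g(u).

g(u) = 2u^3 + 5u^2 - 5u - 4

Write g(u) = au^3 + bu^2 + cu + d. Substituting each data point gives a linear system:
  -8a + 4b - 2c + d = 10
  125a + 25b + 5c + d = 346
  216a + 36b + 6c + d = 578
  343a + 49b + 7c + d = 892
Solving the system yields a = 2, b = 5, c = -5, d = -4.
So g(u) = 2u^3 + 5u^2 - 5u - 4.
Check: g(-2) = 10. ✓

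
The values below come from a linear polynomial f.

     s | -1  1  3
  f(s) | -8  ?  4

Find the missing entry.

-2

On equispaced nodes a degree-1 polynomial has vanishing second forward difference, so
  f(-1) - 2·f(1) + f(3) = 0.
Substituting the known values and solving for f(1):
  -2·f(1) = 4
  f(1) = -2.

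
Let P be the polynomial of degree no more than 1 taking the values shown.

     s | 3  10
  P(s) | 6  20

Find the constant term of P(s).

0

Write P(s) = as + b. Substituting each data point gives a linear system:
  3a + b = 6
  10a + b = 20
Solving the system yields a = 2, b = 0.
So P(s) = 2s.
The constant term is 0.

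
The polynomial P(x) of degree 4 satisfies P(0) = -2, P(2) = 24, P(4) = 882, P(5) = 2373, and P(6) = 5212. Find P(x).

Write P(x) = ax^4 + bx^3 + cx^2 + dx + e. Substituting each data point gives a linear system:
  e = -2
  16a + 8b + 4c + 2d + e = 24
  256a + 64b + 16c + 4d + e = 882
  625a + 125b + 25c + 5d + e = 2373
  1296a + 216b + 36c + 6d + e = 5212
Solving the system yields a = 5, b = -5, c = -6, d = 5, e = -2.
So P(x) = 5x^4 - 5x^3 - 6x^2 + 5x - 2.
Check: P(0) = -2. ✓

P(x) = 5x^4 - 5x^3 - 6x^2 + 5x - 2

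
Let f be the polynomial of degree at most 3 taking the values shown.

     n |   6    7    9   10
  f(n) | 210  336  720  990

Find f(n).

Write f(n) = an^3 + bn^2 + cn + d. Substituting each data point gives a linear system:
  216a + 36b + 6c + d = 210
  343a + 49b + 7c + d = 336
  729a + 81b + 9c + d = 720
  1000a + 100b + 10c + d = 990
Solving the system yields a = 1, b = 0, c = -1, d = 0.
So f(n) = n^3 - n.
Check: f(9) = 720. ✓

f(n) = n^3 - n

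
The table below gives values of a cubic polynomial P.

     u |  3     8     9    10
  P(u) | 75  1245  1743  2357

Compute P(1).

-1

Using the Lagrange interpolation formula with nodes 3, 8, 9, 10:
  L_0(u) = (u - 8)(u - 9)(u - 10) / -210
  L_1(u) = (u - 3)(u - 9)(u - 10) / 10
  L_2(u) = (u - 3)(u - 8)(u - 10) / -6
  L_3(u) = (u - 3)(u - 8)(u - 9) / 14
Then P(u) = 75·L_0(u) + 1245·L_1(u) + 1743·L_2(u) + 2357·L_3(u).
Expanding and collecting terms gives P(u) = 2u^3 + 4u^2 - 4u - 3.
Evaluating at u = 1: P(1) = -1.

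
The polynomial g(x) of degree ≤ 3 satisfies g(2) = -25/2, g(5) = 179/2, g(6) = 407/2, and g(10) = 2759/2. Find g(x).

Write g(x) = ax^3 + bx^2 + cx + d. Substituting each data point gives a linear system:
  8a + 4b + 2c + d = -25/2
  125a + 25b + 5c + d = 179/2
  216a + 36b + 6c + d = 407/2
  1000a + 100b + 10c + d = 2759/2
Solving the system yields a = 2, b = -6, c = -2, d = -1/2.
So g(x) = 2x³ - 6x² - 2x - 1/2.
Check: g(10) = 2759/2. ✓

g(x) = 2x^3 - 6x^2 - 2x - 1/2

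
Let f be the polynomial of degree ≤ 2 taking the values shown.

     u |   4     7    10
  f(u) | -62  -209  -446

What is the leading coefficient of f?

Write f(u) = au^2 + bu + c. Substituting each data point gives a linear system:
  16a + 4b + c = -62
  49a + 7b + c = -209
  100a + 10b + c = -446
Solving the system yields a = -5, b = 6, c = -6.
So f(u) = -5u^2 + 6u - 6.
The leading coefficient is -5.

-5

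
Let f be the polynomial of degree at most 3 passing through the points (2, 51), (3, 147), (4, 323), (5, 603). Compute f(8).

2307

Using the Lagrange interpolation formula with nodes 2, 3, 4, 5:
  L_0(t) = (t - 3)(t - 4)(t - 5) / -6
  L_1(t) = (t - 2)(t - 4)(t - 5) / 2
  L_2(t) = (t - 2)(t - 3)(t - 5) / -2
  L_3(t) = (t - 2)(t - 3)(t - 4) / 6
Then f(t) = 51·L_0(t) + 147·L_1(t) + 323·L_2(t) + 603·L_3(t).
Expanding and collecting terms gives f(t) = 4t³ + 4t² + 3.
Evaluating at t = 8: f(8) = 2307.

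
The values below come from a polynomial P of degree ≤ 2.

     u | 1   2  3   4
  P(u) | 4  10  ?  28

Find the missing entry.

18

On equispaced nodes a degree-2 polynomial has vanishing third forward difference, so
  - P(1) + 3·P(2) - 3·P(3) + P(4) = 0.
Substituting the known values and solving for P(3):
  -3·P(3) = -54
  P(3) = 18.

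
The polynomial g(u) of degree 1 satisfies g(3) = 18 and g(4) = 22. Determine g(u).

g(u) = 4u + 6

Write g(u) = au + b. Substituting each data point gives a linear system:
  3a + b = 18
  4a + b = 22
Solving the system yields a = 4, b = 6.
So g(u) = 4u + 6.
Check: g(3) = 18. ✓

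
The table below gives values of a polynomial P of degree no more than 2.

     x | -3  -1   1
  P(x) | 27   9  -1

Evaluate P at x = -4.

Using the Lagrange interpolation formula with nodes -3, -1, 1:
  L_0(x) = (x + 1)(x - 1) / 8
  L_1(x) = (x + 3)(x - 1) / -4
  L_2(x) = (x + 3)(x + 1) / 8
Then P(x) = 27·L_0(x) + 9·L_1(x) - 1·L_2(x).
Expanding and collecting terms gives P(x) = x^2 - 5x + 3.
Evaluating at x = -4: P(-4) = 39.

39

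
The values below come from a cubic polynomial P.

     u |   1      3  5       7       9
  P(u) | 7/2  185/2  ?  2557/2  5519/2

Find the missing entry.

On equispaced nodes a degree-3 polynomial has vanishing fourth forward difference, so
  P(1) - 4·P(3) + 6·P(5) - 4·P(7) + P(9) = 0.
Substituting the known values and solving for P(5):
  6·P(5) = 2721
  P(5) = 907/2.

907/2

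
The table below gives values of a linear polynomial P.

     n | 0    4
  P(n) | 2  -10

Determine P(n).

Using the Lagrange interpolation formula with nodes 0, 4:
  L_0(n) = (n - 4) / -4
  L_1(n) = n / 4
Then P(n) = 2·L_0(n) - 10·L_1(n).
Expanding and collecting terms gives P(n) = -3n + 2.
Check: P(0) = 2. ✓

P(n) = -3n + 2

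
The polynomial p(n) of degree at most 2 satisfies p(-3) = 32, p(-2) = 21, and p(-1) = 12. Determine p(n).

Using the Lagrange interpolation formula with nodes -3, -2, -1:
  L_0(n) = (n + 2)(n + 1) / 2
  L_1(n) = (n + 3)(n + 1) / -1
  L_2(n) = (n + 3)(n + 2) / 2
Then p(n) = 32·L_0(n) + 21·L_1(n) + 12·L_2(n).
Expanding and collecting terms gives p(n) = n^2 - 6n + 5.
Check: p(-3) = 32. ✓

p(n) = n^2 - 6n + 5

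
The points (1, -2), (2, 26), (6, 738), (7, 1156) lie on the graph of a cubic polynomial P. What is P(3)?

Using the Lagrange interpolation formula with nodes 1, 2, 6, 7:
  L_0(u) = (u - 2)(u - 6)(u - 7) / -30
  L_1(u) = (u - 1)(u - 6)(u - 7) / 20
  L_2(u) = (u - 1)(u - 2)(u - 7) / -20
  L_3(u) = (u - 1)(u - 2)(u - 6) / 30
Then P(u) = -2·L_0(u) + 26·L_1(u) + 738·L_2(u) + 1156·L_3(u).
Expanding and collecting terms gives P(u) = 3u^3 + 3u^2 - 2u - 6.
Evaluating at u = 3: P(3) = 96.

96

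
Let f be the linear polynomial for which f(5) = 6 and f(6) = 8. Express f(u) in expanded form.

Write f(u) = au + b. Substituting each data point gives a linear system:
  5a + b = 6
  6a + b = 8
Solving the system yields a = 2, b = -4.
So f(u) = 2u - 4.
Check: f(6) = 8. ✓

f(u) = 2u - 4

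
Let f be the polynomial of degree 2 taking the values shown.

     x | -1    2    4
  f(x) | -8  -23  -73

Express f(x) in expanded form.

Write f(x) = ax^2 + bx + c. Substituting each data point gives a linear system:
  a - b + c = -8
  4a + 2b + c = -23
  16a + 4b + c = -73
Solving the system yields a = -4, b = -1, c = -5.
So f(x) = -4x² - x - 5.
Check: f(2) = -23. ✓

f(x) = -4x^2 - x - 5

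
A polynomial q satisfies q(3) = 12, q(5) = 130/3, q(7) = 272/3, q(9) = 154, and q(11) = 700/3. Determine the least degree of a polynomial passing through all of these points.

Forward differences of the values at n = 3, 5, 7, 9, 11:
  q  : 12  130/3  272/3  154  700/3
  Δ  : 94/3  142/3  190/3  238/3
  Δ^2: 16  16  16
  Δ^3: 0  0
  Δ^4: 0
The second differences are constant (16) and nonzero, while all higher differences vanish, so the minimal degree is 2.

2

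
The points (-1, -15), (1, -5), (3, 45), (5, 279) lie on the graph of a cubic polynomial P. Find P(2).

Using the Lagrange interpolation formula with nodes -1, 1, 3, 5:
  L_0(t) = (t - 1)(t - 3)(t - 5) / -48
  L_1(t) = (t + 1)(t - 3)(t - 5) / 16
  L_2(t) = (t + 1)(t - 1)(t - 5) / -16
  L_3(t) = (t + 1)(t - 1)(t - 3) / 48
Then P(t) = -15·L_0(t) - 5·L_1(t) + 45·L_2(t) + 279·L_3(t).
Expanding and collecting terms gives P(t) = 3t^3 - 4t^2 + 2t - 6.
Evaluating at t = 2: P(2) = 6.

6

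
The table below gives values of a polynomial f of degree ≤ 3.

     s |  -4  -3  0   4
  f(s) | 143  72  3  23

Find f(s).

f(s) = -s^3 + 5s^2 + s + 3

Using the Lagrange interpolation formula with nodes -4, -3, 0, 4:
  L_0(s) = (s + 3)s(s - 4) / -32
  L_1(s) = (s + 4)s(s - 4) / 21
  L_2(s) = (s + 4)(s + 3)(s - 4) / -48
  L_3(s) = (s + 4)(s + 3)s / 224
Then f(s) = 143·L_0(s) + 72·L_1(s) + 3·L_2(s) + 23·L_3(s).
Expanding and collecting terms gives f(s) = -s³ + 5s² + s + 3.
Check: f(-4) = 143. ✓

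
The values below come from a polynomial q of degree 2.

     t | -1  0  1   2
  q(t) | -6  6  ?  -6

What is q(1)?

The 3 known points determine the degree-2 polynomial uniquely.
Write q(t) = at^2 + bt + c. Substituting each data point gives a linear system:
  a - b + c = -6
  c = 6
  4a + 2b + c = -6
Solving the system yields a = -6, b = 6, c = 6.
So q(t) = -6t^2 + 6t + 6.
Then q(1) = 6.

6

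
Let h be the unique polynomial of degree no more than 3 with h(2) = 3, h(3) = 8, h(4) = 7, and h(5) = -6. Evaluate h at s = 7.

-92

Using the Lagrange interpolation formula with nodes 2, 3, 4, 5:
  L_0(s) = (s - 3)(s - 4)(s - 5) / -6
  L_1(s) = (s - 2)(s - 4)(s - 5) / 2
  L_2(s) = (s - 2)(s - 3)(s - 5) / -2
  L_3(s) = (s - 2)(s - 3)(s - 4) / 6
Then h(s) = 3·L_0(s) + 8·L_1(s) + 7·L_2(s) - 6·L_3(s).
Expanding and collecting terms gives h(s) = -s^3 + 6s^2 - 6s - 1.
Evaluating at s = 7: h(7) = -92.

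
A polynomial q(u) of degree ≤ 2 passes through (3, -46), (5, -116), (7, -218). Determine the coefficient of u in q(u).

-3

Write q(u) = au^2 + bu + c. Substituting each data point gives a linear system:
  9a + 3b + c = -46
  25a + 5b + c = -116
  49a + 7b + c = -218
Solving the system yields a = -4, b = -3, c = -1.
So q(u) = -4u² - 3u - 1.
The coefficient of u is -3.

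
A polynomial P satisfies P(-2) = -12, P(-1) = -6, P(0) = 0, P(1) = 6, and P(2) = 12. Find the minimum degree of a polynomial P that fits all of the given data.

Forward differences of the values at n = -2, -1, 0, 1, 2:
  P  : -12  -6  0  6  12
  Δ  : 6  6  6  6
  Δ^2: 0  0  0
  Δ^3: 0  0
  Δ^4: 0
The first differences are constant (6) and nonzero, while all higher differences vanish, so the minimal degree is 1.

1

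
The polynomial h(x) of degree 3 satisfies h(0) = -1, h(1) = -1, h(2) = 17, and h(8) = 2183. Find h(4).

227

Using the Lagrange interpolation formula with nodes 0, 1, 2, 8:
  L_0(x) = (x - 1)(x - 2)(x - 8) / -16
  L_1(x) = x(x - 2)(x - 8) / 7
  L_2(x) = x(x - 1)(x - 8) / -12
  L_3(x) = x(x - 1)(x - 2) / 336
Then h(x) = -1·L_0(x) - 1·L_1(x) + 17·L_2(x) + 2183·L_3(x).
Expanding and collecting terms gives h(x) = 5x^3 - 6x^2 + x - 1.
Evaluating at x = 4: h(4) = 227.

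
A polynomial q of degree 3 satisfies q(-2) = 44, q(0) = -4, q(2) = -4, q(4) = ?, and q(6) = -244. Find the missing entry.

The 4 known points determine the degree-3 polynomial uniquely.
Write q(t) = at^3 + bt^2 + ct + d. Substituting each data point gives a linear system:
  -8a + 4b - 2c + d = 44
  d = -4
  8a + 4b + 2c + d = -4
  216a + 36b + 6c + d = -244
Solving the system yields a = -2, b = 6, c = -4, d = -4.
So q(t) = -2t^3 + 6t^2 - 4t - 4.
Then q(4) = -52.

-52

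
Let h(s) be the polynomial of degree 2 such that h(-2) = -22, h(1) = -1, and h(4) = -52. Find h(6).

Forward differences of the values at s = -2, 1, 4:
  h  : -22  -1  -52
  Δ  : 21  -51
  Δ^2: -72
The second differences are constant, confirming degree 2.
Interpolating (Newton forward form) and evaluating at s = 6 gives h(6) = -126.

-126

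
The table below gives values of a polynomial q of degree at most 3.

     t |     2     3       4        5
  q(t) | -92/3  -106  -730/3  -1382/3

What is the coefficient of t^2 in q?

-4

Write q(t) = at^3 + bt^2 + ct + d. Substituting each data point gives a linear system:
  8a + 4b + 2c + d = -92/3
  27a + 9b + 3c + d = -106
  64a + 16b + 4c + d = -730/3
  125a + 25b + 5c + d = -1382/3
Solving the system yields a = -3, b = -4, c = 5/3, d = 6.
So q(t) = -3t³ - 4t² + (5/3)t + 6.
The coefficient of t^2 is -4.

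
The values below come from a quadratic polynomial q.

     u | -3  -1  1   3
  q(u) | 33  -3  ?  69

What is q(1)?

9

On equispaced nodes a degree-2 polynomial has vanishing third forward difference, so
  - q(-3) + 3·q(-1) - 3·q(1) + q(3) = 0.
Substituting the known values and solving for q(1):
  -3·q(1) = -27
  q(1) = 9.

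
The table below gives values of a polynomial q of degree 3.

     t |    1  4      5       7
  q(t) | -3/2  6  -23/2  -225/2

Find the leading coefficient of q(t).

-1

Write q(t) = at^3 + bt^2 + ct + d. Substituting each data point gives a linear system:
  a + b + c + d = -3/2
  64a + 16b + 4c + d = 6
  125a + 25b + 5c + d = -23/2
  343a + 49b + 7c + d = -225/2
Solving the system yields a = -1, b = 5, c = -3/2, d = -4.
So q(t) = -t^3 + 5t^2 - (3/2)t - 4.
The leading coefficient is -1.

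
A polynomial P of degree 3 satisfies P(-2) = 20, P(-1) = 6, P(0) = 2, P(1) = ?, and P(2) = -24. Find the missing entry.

On equispaced nodes a degree-3 polynomial has vanishing fourth forward difference, so
  P(-2) - 4·P(-1) + 6·P(0) - 4·P(1) + P(2) = 0.
Substituting the known values and solving for P(1):
  -4·P(1) = 16
  P(1) = -4.

-4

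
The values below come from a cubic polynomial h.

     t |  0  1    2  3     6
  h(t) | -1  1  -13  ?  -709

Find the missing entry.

The 4 known points determine the degree-3 polynomial uniquely.
Write h(t) = at^3 + bt^2 + ct + d. Substituting each data point gives a linear system:
  d = -1
  a + b + c + d = 1
  8a + 4b + 2c + d = -13
  216a + 36b + 6c + d = -709
Solving the system yields a = -4, b = 4, c = 2, d = -1.
So h(t) = -4t³ + 4t² + 2t - 1.
Then h(3) = -67.

-67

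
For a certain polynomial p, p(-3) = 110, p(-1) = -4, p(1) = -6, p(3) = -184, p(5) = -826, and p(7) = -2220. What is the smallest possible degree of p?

3

Forward differences of the values at t = -3, -1, 1, 3, 5, 7:
  p  : 110  -4  -6  -184  -826  -2220
  Δ  : -114  -2  -178  -642  -1394
  Δ^2: 112  -176  -464  -752
  Δ^3: -288  -288  -288
  Δ^4: 0  0
  Δ^5: 0
The third differences are constant (-288) and nonzero, while all higher differences vanish, so the minimal degree is 3.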